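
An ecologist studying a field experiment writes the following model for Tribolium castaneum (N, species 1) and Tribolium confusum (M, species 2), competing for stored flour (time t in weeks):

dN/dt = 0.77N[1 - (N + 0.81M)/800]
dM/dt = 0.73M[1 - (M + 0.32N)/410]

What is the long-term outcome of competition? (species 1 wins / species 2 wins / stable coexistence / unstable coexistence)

stable coexistence

Compare the nullcline intercepts: K1/α12 = 800/0.81 = 988 > K2 = 410; K2/α21 = 410/0.32 = 1280 > K1 = 800.
Since both inequalities hold, each species can invade when rare, so the interior equilibrium is stable.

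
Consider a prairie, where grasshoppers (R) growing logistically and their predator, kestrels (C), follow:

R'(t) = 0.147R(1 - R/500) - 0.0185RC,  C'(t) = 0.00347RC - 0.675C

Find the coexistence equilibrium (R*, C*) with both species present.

From dC/dt = 0 with C > 0: 0.00347R* = 0.675, so R* = 195.
Substitute into dR/dt = 0: 0.147(1 - 195/500) = 0.0185C*.
The bracket is 0.611, giving C* = 0.0898/0.0185 = 4.85.

R* ≈ 195, C* ≈ 4.85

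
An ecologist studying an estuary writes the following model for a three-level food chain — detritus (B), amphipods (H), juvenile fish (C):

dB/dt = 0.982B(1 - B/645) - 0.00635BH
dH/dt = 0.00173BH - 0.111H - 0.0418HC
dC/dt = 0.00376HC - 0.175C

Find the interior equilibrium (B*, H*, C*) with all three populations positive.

From dC/dt = 0: 0.00376H* = 0.175, so H* = 46.5.
From dB/dt = 0: 0.982(1 - B*/645) = 0.00635·46.5, giving B* = 645·(1 - 0.301) = 451.
From dH/dt = 0: 0.00173·451 - 0.111 = 0.0418C*, so C* = 0.669/0.0418 = 16.

B* ≈ 451, H* ≈ 46.5, C* ≈ 16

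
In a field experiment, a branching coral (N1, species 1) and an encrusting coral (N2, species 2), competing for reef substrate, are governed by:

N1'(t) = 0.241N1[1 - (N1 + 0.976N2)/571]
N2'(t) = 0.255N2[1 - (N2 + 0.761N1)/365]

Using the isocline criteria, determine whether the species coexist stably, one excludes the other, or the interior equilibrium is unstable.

Compare the nullcline intercepts: K1/α12 = 571/0.976 = 585 > K2 = 365; K2/α21 = 365/0.761 = 480 < K1 = 571.
Since the inequalities point opposite ways, species 1 can invade but species 2 cannot.

species 1 excludes species 2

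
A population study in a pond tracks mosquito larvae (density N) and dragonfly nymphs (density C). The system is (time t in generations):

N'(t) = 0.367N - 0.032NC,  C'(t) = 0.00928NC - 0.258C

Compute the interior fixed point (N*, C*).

N* ≈ 27.8, C* ≈ 11.5

Set dC/dt = 0 with C > 0: 0.00928N - 0.258 = 0, so N* = 0.258/0.00928 = 27.8.
Set dN/dt = 0 with N > 0: 0.367 - 0.032C = 0, so C* = 0.367/0.032 = 11.5.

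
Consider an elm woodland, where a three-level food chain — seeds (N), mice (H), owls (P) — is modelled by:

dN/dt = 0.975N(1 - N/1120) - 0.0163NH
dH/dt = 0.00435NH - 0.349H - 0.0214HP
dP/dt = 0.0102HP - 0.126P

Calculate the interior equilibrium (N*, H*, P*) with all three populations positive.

From dP/dt = 0: 0.0102H* = 0.126, so H* = 12.4.
From dN/dt = 0: 0.975(1 - N*/1120) = 0.0163·12.4, giving N* = 1120·(1 - 0.207) = 889.
From dH/dt = 0: 0.00435·889 - 0.349 = 0.0214P*, so P* = 3.52/0.0214 = 164.

N* ≈ 889, H* ≈ 12.4, P* ≈ 164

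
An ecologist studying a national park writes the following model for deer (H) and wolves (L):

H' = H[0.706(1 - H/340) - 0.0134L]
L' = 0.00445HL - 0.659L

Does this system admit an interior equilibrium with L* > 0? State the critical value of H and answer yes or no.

Threshold H = 148; K > 148, so yes, the predator persists.

The predator equation gives dL/dt > 0 only when H > 0.659/0.00445 = 148.
Without the predator, H → K = 340. Since 340 > 148, the predator can invade and persist.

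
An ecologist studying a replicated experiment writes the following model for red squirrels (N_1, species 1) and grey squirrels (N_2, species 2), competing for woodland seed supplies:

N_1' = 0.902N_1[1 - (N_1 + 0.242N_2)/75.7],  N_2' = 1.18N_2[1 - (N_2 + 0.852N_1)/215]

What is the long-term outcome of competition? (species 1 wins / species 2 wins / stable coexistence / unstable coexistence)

Compare the nullcline intercepts: K1/α12 = 75.7/0.242 = 313 > K2 = 215; K2/α21 = 215/0.852 = 252 > K1 = 75.7.
Since both inequalities hold, each species can invade when rare, so the interior equilibrium is stable.

stable coexistence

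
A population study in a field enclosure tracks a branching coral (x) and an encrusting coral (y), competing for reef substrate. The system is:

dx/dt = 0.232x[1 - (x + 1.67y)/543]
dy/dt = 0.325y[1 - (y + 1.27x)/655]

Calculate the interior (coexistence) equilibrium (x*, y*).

x* ≈ 491, y* ≈ 30.9

Setting both brackets to zero gives the nullclines x + 1.67y = 543 and 1.27x + y = 655.
Substituting y = 655 - 1.27x into the first: x(1 - 1.67·1.27) = 543 - 1.67·655.
So x* = -551/-1.12 = 491, and then y* = 655 - 1.27·491 = 30.9.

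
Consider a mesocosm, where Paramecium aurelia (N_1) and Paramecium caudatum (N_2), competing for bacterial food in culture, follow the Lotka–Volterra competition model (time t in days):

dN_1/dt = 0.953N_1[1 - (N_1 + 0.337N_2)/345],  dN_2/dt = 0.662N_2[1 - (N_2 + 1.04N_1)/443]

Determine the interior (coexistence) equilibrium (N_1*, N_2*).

Setting both brackets to zero gives the nullclines N_1 + 0.337N_2 = 345 and 1.04N_1 + N_2 = 443.
Substituting N_2 = 443 - 1.04N_1 into the first: N_1(1 - 0.337·1.04) = 345 - 0.337·443.
So N_1* = 196/0.65 = 301, and then N_2* = 443 - 1.04·301 = 130.

N_1* ≈ 301, N_2* ≈ 130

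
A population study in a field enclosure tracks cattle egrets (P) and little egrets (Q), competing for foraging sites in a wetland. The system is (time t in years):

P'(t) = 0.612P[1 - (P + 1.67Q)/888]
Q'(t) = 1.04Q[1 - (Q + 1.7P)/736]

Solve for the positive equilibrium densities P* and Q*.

P* ≈ 185, Q* ≈ 421

Setting both brackets to zero gives the nullclines P + 1.67Q = 888 and 1.7P + Q = 736.
Substituting Q = 736 - 1.7P into the first: P(1 - 1.67·1.7) = 888 - 1.67·736.
So P* = -341/-1.84 = 185, and then Q* = 736 - 1.7·185 = 421.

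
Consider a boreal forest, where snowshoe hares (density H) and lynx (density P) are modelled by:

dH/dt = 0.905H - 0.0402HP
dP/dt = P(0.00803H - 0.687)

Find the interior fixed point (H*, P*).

H* ≈ 85.6, P* ≈ 22.5

Set dP/dt = 0 with P > 0: 0.00803H - 0.687 = 0, so H* = 0.687/0.00803 = 85.6.
Set dH/dt = 0 with H > 0: 0.905 - 0.0402P = 0, so P* = 0.905/0.0402 = 22.5.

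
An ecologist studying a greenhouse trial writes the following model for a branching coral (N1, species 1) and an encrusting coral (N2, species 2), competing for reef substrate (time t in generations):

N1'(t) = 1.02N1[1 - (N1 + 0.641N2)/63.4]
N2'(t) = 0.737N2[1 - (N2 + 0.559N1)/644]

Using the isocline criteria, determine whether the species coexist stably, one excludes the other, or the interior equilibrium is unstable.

Compare the nullcline intercepts: K1/α12 = 63.4/0.641 = 98.9 < K2 = 644; K2/α21 = 644/0.559 = 1150 > K1 = 63.4.
Since the inequalities point opposite ways, species 2 can invade but species 1 cannot.

species 2 excludes species 1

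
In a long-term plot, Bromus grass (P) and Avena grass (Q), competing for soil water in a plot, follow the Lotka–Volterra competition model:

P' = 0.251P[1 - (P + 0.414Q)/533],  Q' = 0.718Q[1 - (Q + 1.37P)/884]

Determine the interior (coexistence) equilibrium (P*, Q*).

Setting both brackets to zero gives the nullclines P + 0.414Q = 533 and 1.37P + Q = 884.
Substituting Q = 884 - 1.37P into the first: P(1 - 0.414·1.37) = 533 - 0.414·884.
So P* = 167/0.433 = 386, and then Q* = 884 - 1.37·386 = 355.

P* ≈ 386, Q* ≈ 355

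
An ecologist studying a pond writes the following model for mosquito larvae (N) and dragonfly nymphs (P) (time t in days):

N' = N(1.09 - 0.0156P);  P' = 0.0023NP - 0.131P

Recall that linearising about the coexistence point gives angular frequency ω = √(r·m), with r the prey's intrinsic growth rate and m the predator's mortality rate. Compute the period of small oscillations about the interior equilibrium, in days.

T ≈ 16.6 days

Here r = 1.09 and m = 0.131, so r·m = 0.143.
ω = √0.143 = 0.378 per day, hence T = 2π/ω ≈ 16.6 days.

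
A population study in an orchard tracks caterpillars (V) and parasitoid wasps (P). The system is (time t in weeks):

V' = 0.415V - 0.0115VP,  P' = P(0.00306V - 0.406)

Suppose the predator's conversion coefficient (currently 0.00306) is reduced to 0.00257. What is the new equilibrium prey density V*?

V* ≈ 158

At the interior fixed point, setting dP/dt = 0 with P > 0 fixes V* = (predator death rate)/(VP coefficient) — independent of the other coefficients.
With the change, V* = 0.406/0.00257 = 158; it rises from 133.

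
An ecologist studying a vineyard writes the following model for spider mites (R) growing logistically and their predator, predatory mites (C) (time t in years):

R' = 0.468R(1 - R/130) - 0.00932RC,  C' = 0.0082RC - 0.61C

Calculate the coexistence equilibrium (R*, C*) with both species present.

From dC/dt = 0 with C > 0: 0.0082R* = 0.61, so R* = 74.4.
Substitute into dR/dt = 0: 0.468(1 - 74.4/130) = 0.00932C*.
The bracket is 0.428, giving C* = 0.2/0.00932 = 21.5.

R* ≈ 74.4, C* ≈ 21.5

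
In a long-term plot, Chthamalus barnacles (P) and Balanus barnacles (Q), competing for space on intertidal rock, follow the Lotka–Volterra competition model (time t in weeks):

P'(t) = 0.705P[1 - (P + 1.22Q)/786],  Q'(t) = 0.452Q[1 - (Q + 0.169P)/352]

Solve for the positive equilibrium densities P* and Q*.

P* ≈ 449, Q* ≈ 276

Setting both brackets to zero gives the nullclines P + 1.22Q = 786 and 0.169P + Q = 352.
Substituting Q = 352 - 0.169P into the first: P(1 - 1.22·0.169) = 786 - 1.22·352.
So P* = 357/0.794 = 449, and then Q* = 352 - 0.169·449 = 276.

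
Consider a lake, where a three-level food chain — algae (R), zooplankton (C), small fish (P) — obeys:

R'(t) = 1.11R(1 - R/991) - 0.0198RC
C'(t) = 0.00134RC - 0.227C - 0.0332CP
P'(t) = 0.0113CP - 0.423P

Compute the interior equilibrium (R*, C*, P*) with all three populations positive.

R* ≈ 329, C* ≈ 37.4, P* ≈ 6.45

From dP/dt = 0: 0.0113C* = 0.423, so C* = 37.4.
From dR/dt = 0: 1.11(1 - R*/991) = 0.0198·37.4, giving R* = 991·(1 - 0.668) = 329.
From dC/dt = 0: 0.00134·329 - 0.227 = 0.0332P*, so P* = 0.214/0.0332 = 6.45.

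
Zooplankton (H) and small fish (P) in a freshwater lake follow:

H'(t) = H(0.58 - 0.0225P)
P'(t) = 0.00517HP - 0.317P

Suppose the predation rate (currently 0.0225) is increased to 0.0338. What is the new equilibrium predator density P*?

P* ≈ 17.2

At the interior fixed point, setting dH/dt = 0 with H > 0 fixes P* = (prey growth rate)/(HP coefficient) — independent of the other coefficients.
With the change, P* = 0.58/0.0338 = 17.2; it falls from 25.8.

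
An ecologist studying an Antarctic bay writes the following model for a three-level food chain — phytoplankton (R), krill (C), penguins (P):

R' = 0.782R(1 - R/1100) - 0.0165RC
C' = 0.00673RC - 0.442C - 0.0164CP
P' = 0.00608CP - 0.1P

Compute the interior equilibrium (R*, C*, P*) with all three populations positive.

From dP/dt = 0: 0.00608C* = 0.1, so C* = 16.4.
From dR/dt = 0: 0.782(1 - R*/1100) = 0.0165·16.4, giving R* = 1100·(1 - 0.347) = 718.
From dC/dt = 0: 0.00673·718 - 0.442 = 0.0164P*, so P* = 4.39/0.0164 = 268.

R* ≈ 718, C* ≈ 16.4, P* ≈ 268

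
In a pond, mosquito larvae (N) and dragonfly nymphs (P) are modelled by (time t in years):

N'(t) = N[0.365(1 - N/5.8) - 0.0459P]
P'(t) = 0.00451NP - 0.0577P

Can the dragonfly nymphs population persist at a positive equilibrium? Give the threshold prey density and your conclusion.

The predator equation gives dP/dt > 0 only when N > 0.0577/0.00451 = 12.8.
Without the predator, N → K = 5.8. Since 5.8 < 12.8, the predator cannot invade.

Threshold N = 12.8; K < 12.8, so no, the predator goes extinct.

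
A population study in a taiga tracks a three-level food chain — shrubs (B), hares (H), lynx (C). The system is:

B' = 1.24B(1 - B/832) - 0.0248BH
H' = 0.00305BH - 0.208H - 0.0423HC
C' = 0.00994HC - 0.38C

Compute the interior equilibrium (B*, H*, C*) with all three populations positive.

B* ≈ 196, H* ≈ 38.2, C* ≈ 9.21

From dC/dt = 0: 0.00994H* = 0.38, so H* = 38.2.
From dB/dt = 0: 1.24(1 - B*/832) = 0.0248·38.2, giving B* = 832·(1 - 0.765) = 196.
From dH/dt = 0: 0.00305·196 - 0.208 = 0.0423C*, so C* = 0.389/0.0423 = 9.21.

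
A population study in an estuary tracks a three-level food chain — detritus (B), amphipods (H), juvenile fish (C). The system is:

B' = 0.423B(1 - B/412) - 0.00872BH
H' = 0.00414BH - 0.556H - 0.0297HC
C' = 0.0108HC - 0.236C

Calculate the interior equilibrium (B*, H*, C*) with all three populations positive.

B* ≈ 226, H* ≈ 21.9, C* ≈ 12.8

From dC/dt = 0: 0.0108H* = 0.236, so H* = 21.9.
From dB/dt = 0: 0.423(1 - B*/412) = 0.00872·21.9, giving B* = 412·(1 - 0.45) = 226.
From dH/dt = 0: 0.00414·226 - 0.556 = 0.0297C*, so C* = 0.381/0.0297 = 12.8.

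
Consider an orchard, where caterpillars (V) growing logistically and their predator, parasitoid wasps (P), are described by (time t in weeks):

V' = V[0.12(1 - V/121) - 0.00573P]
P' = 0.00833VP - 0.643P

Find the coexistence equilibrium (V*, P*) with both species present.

From dP/dt = 0 with P > 0: 0.00833V* = 0.643, so V* = 77.2.
Substitute into dV/dt = 0: 0.12(1 - 77.2/121) = 0.00573P*.
The bracket is 0.362, giving P* = 0.0434/0.00573 = 7.58.

V* ≈ 77.2, P* ≈ 7.58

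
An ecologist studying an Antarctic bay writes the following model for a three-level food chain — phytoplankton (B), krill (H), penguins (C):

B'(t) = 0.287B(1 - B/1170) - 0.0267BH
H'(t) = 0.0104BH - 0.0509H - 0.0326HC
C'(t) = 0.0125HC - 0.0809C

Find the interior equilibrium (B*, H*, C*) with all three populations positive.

B* ≈ 466, H* ≈ 6.47, C* ≈ 147

From dC/dt = 0: 0.0125H* = 0.0809, so H* = 6.47.
From dB/dt = 0: 0.287(1 - B*/1170) = 0.0267·6.47, giving B* = 1170·(1 - 0.602) = 466.
From dH/dt = 0: 0.0104·466 - 0.0509 = 0.0326C*, so C* = 4.79/0.0326 = 147.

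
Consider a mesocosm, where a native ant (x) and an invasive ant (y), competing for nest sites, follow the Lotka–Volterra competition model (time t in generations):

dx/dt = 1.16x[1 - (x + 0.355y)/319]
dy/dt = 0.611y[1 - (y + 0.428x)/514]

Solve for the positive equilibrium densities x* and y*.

x* ≈ 161, y* ≈ 445

Setting both brackets to zero gives the nullclines x + 0.355y = 319 and 0.428x + y = 514.
Substituting y = 514 - 0.428x into the first: x(1 - 0.355·0.428) = 319 - 0.355·514.
So x* = 137/0.848 = 161, and then y* = 514 - 0.428·161 = 445.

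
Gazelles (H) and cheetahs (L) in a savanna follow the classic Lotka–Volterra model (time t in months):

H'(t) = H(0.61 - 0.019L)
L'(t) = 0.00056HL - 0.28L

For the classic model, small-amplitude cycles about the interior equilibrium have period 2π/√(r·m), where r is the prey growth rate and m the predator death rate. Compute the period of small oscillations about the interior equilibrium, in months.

T ≈ 15.2 months

Here r = 0.61 and m = 0.28, so r·m = 0.171.
ω = √0.171 = 0.413 per month, hence T = 2π/ω ≈ 15.2 months.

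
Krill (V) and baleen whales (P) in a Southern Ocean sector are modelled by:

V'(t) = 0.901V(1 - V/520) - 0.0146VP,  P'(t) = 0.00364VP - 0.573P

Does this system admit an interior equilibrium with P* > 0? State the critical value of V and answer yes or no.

Threshold V = 157; K > 157, so yes, the predator persists.

The predator equation gives dP/dt > 0 only when V > 0.573/0.00364 = 157.
Without the predator, V → K = 520. Since 520 > 157, the predator can invade and persist.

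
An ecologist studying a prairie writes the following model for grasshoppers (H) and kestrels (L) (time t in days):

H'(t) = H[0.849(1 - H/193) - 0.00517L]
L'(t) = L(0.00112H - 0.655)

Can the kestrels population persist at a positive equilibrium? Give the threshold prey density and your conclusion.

Threshold H = 585; K < 585, so no, the predator goes extinct.

The predator equation gives dL/dt > 0 only when H > 0.655/0.00112 = 585.
Without the predator, H → K = 193. Since 193 < 585, the predator cannot invade.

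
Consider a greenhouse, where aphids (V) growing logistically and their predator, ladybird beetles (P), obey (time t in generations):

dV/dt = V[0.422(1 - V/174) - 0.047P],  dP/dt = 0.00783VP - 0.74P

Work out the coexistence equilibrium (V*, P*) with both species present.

From dP/dt = 0 with P > 0: 0.00783V* = 0.74, so V* = 94.5.
Substitute into dV/dt = 0: 0.422(1 - 94.5/174) = 0.047P*.
The bracket is 0.457, giving P* = 0.193/0.047 = 4.1.

V* ≈ 94.5, P* ≈ 4.1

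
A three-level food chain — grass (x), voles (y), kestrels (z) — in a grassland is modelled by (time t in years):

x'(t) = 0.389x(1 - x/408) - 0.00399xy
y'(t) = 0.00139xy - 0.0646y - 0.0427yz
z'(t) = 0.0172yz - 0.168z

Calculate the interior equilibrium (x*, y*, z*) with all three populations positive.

From dz/dt = 0: 0.0172y* = 0.168, so y* = 9.77.
From dx/dt = 0: 0.389(1 - x*/408) = 0.00399·9.77, giving x* = 408·(1 - 0.1) = 367.
From dy/dt = 0: 0.00139·367 - 0.0646 = 0.0427z*, so z* = 0.446/0.0427 = 10.4.

x* ≈ 367, y* ≈ 9.77, z* ≈ 10.4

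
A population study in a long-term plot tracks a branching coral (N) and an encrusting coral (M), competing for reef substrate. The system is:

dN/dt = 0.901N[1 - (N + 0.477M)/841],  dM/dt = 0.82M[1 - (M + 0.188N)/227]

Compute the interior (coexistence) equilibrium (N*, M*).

N* ≈ 805, M* ≈ 75.7

Setting both brackets to zero gives the nullclines N + 0.477M = 841 and 0.188N + M = 227.
Substituting M = 227 - 0.188N into the first: N(1 - 0.477·0.188) = 841 - 0.477·227.
So N* = 733/0.91 = 805, and then M* = 227 - 0.188·805 = 75.7.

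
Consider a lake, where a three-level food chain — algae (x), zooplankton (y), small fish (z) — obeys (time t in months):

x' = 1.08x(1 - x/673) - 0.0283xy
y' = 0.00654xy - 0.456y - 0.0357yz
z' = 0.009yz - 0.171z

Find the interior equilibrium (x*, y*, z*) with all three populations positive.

From dz/dt = 0: 0.009y* = 0.171, so y* = 19.
From dx/dt = 0: 1.08(1 - x*/673) = 0.0283·19, giving x* = 673·(1 - 0.498) = 338.
From dy/dt = 0: 0.00654·338 - 0.456 = 0.0357z*, so z* = 1.75/0.0357 = 49.1.

x* ≈ 338, y* ≈ 19, z* ≈ 49.1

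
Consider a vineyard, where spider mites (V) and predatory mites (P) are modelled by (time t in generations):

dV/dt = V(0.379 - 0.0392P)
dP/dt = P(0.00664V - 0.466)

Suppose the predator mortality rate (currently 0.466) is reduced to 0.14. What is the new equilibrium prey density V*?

V* ≈ 21.1

At the interior fixed point, setting dP/dt = 0 with P > 0 fixes V* = (predator death rate)/(VP coefficient) — independent of the other coefficients.
With the change, V* = 0.14/0.00664 = 21.1; it falls from 70.2.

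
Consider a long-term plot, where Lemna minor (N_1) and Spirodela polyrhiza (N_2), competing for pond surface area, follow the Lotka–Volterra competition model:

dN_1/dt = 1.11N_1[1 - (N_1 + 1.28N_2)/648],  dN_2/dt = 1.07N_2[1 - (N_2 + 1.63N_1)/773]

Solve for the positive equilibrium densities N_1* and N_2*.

Setting both brackets to zero gives the nullclines N_1 + 1.28N_2 = 648 and 1.63N_1 + N_2 = 773.
Substituting N_2 = 773 - 1.63N_1 into the first: N_1(1 - 1.28·1.63) = 648 - 1.28·773.
So N_1* = -341/-1.09 = 314, and then N_2* = 773 - 1.63·314 = 261.

N_1* ≈ 314, N_2* ≈ 261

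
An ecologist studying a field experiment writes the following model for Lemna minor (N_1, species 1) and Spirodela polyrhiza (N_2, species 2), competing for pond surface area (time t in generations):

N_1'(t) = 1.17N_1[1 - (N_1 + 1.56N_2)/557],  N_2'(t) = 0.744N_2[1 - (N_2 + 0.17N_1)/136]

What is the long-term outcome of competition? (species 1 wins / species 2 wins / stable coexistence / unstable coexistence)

Compare the nullcline intercepts: K1/α12 = 557/1.56 = 357 > K2 = 136; K2/α21 = 136/0.17 = 800 > K1 = 557.
Since both inequalities hold, each species can invade when rare, so the interior equilibrium is stable.

stable coexistence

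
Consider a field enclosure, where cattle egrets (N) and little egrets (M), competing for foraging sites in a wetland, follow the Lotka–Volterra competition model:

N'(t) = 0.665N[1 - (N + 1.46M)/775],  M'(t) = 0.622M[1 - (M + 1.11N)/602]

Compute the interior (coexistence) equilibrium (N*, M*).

Setting both brackets to zero gives the nullclines N + 1.46M = 775 and 1.11N + M = 602.
Substituting M = 602 - 1.11N into the first: N(1 - 1.46·1.11) = 775 - 1.46·602.
So N* = -104/-0.621 = 167, and then M* = 602 - 1.11·167 = 416.

N* ≈ 167, M* ≈ 416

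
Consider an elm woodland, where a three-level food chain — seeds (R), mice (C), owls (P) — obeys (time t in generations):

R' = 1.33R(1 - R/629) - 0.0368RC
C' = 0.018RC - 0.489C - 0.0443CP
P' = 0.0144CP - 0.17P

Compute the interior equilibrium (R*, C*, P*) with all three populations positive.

R* ≈ 424, C* ≈ 11.8, P* ≈ 161

From dP/dt = 0: 0.0144C* = 0.17, so C* = 11.8.
From dR/dt = 0: 1.33(1 - R*/629) = 0.0368·11.8, giving R* = 629·(1 - 0.327) = 424.
From dC/dt = 0: 0.018·424 - 0.489 = 0.0443P*, so P* = 7.13/0.0443 = 161.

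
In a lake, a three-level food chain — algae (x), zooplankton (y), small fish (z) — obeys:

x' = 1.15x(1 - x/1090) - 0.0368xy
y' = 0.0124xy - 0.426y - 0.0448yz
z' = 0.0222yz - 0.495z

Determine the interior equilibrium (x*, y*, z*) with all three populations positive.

x* ≈ 312, y* ≈ 22.3, z* ≈ 76.9

From dz/dt = 0: 0.0222y* = 0.495, so y* = 22.3.
From dx/dt = 0: 1.15(1 - x*/1090) = 0.0368·22.3, giving x* = 1090·(1 - 0.714) = 312.
From dy/dt = 0: 0.0124·312 - 0.426 = 0.0448z*, so z* = 3.45/0.0448 = 76.9.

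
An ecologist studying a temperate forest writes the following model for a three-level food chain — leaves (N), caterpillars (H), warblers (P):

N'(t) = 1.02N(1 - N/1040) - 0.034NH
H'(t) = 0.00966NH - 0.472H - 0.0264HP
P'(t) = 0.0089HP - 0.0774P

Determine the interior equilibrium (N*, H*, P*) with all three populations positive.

From dP/dt = 0: 0.0089H* = 0.0774, so H* = 8.7.
From dN/dt = 0: 1.02(1 - N*/1040) = 0.034·8.7, giving N* = 1040·(1 - 0.29) = 739.
From dH/dt = 0: 0.00966·739 - 0.472 = 0.0264P*, so P* = 6.66/0.0264 = 252.

N* ≈ 739, H* ≈ 8.7, P* ≈ 252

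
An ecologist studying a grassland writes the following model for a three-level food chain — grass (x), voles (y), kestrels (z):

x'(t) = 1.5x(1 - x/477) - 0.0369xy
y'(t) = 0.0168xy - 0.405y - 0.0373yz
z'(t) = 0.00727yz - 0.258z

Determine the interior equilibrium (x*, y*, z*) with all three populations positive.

x* ≈ 60.6, y* ≈ 35.5, z* ≈ 16.4

From dz/dt = 0: 0.00727y* = 0.258, so y* = 35.5.
From dx/dt = 0: 1.5(1 - x*/477) = 0.0369·35.5, giving x* = 477·(1 - 0.873) = 60.6.
From dy/dt = 0: 0.0168·60.6 - 0.405 = 0.0373z*, so z* = 0.613/0.0373 = 16.4.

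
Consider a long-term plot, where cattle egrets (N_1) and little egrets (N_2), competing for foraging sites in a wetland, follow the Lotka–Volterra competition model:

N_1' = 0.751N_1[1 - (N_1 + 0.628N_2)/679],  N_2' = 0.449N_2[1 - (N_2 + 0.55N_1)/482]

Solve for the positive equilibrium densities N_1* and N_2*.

Setting both brackets to zero gives the nullclines N_1 + 0.628N_2 = 679 and 0.55N_1 + N_2 = 482.
Substituting N_2 = 482 - 0.55N_1 into the first: N_1(1 - 0.628·0.55) = 679 - 0.628·482.
So N_1* = 376/0.655 = 575, and then N_2* = 482 - 0.55·575 = 166.

N_1* ≈ 575, N_2* ≈ 166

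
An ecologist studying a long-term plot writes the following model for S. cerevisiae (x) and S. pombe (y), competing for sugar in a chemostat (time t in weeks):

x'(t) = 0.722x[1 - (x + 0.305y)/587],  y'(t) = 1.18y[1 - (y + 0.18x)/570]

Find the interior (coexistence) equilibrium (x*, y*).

x* ≈ 437, y* ≈ 491

Setting both brackets to zero gives the nullclines x + 0.305y = 587 and 0.18x + y = 570.
Substituting y = 570 - 0.18x into the first: x(1 - 0.305·0.18) = 587 - 0.305·570.
So x* = 413/0.945 = 437, and then y* = 570 - 0.18·437 = 491.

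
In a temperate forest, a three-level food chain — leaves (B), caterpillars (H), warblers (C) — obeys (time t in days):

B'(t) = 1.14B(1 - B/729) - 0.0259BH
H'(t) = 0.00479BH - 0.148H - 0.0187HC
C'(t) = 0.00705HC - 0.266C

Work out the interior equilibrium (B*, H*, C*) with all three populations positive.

B* ≈ 104, H* ≈ 37.7, C* ≈ 18.7

From dC/dt = 0: 0.00705H* = 0.266, so H* = 37.7.
From dB/dt = 0: 1.14(1 - B*/729) = 0.0259·37.7, giving B* = 729·(1 - 0.857) = 104.
From dH/dt = 0: 0.00479·104 - 0.148 = 0.0187C*, so C* = 0.351/0.0187 = 18.7.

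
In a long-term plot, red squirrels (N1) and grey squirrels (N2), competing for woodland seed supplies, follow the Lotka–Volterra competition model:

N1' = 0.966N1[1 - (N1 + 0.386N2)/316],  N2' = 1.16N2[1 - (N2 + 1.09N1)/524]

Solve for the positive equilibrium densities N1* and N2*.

Setting both brackets to zero gives the nullclines N1 + 0.386N2 = 316 and 1.09N1 + N2 = 524.
Substituting N2 = 524 - 1.09N1 into the first: N1(1 - 0.386·1.09) = 316 - 0.386·524.
So N1* = 114/0.579 = 196, and then N2* = 524 - 1.09·196 = 310.

N1* ≈ 196, N2* ≈ 310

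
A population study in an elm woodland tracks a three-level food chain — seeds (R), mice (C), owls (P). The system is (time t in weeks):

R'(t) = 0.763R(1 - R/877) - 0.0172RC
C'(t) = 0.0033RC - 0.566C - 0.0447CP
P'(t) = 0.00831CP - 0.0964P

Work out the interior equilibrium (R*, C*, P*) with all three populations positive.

From dP/dt = 0: 0.00831C* = 0.0964, so C* = 11.6.
From dR/dt = 0: 0.763(1 - R*/877) = 0.0172·11.6, giving R* = 877·(1 - 0.262) = 648.
From dC/dt = 0: 0.0033·648 - 0.566 = 0.0447P*, so P* = 1.57/0.0447 = 35.2.

R* ≈ 648, C* ≈ 11.6, P* ≈ 35.2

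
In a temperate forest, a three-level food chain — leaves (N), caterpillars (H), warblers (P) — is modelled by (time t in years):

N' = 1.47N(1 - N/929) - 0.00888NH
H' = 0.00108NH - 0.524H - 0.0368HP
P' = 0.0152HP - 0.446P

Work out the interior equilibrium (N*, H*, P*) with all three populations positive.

From dP/dt = 0: 0.0152H* = 0.446, so H* = 29.3.
From dN/dt = 0: 1.47(1 - N*/929) = 0.00888·29.3, giving N* = 929·(1 - 0.177) = 764.
From dH/dt = 0: 0.00108·764 - 0.524 = 0.0368P*, so P* = 0.301/0.0368 = 8.19.

N* ≈ 764, H* ≈ 29.3, P* ≈ 8.19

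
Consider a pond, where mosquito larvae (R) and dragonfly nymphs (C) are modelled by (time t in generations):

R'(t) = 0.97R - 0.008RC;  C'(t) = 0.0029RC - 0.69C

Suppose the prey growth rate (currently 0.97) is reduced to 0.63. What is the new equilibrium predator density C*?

At the interior fixed point, setting dR/dt = 0 with R > 0 fixes C* = (prey growth rate)/(RC coefficient) — independent of the other coefficients.
With the change, C* = 0.63/0.008 = 78.8; it falls from 121.

C* ≈ 78.8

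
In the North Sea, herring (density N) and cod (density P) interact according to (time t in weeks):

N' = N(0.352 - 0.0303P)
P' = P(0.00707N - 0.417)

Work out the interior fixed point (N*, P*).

Set dP/dt = 0 with P > 0: 0.00707N - 0.417 = 0, so N* = 0.417/0.00707 = 59.
Set dN/dt = 0 with N > 0: 0.352 - 0.0303P = 0, so P* = 0.352/0.0303 = 11.6.

N* ≈ 59, P* ≈ 11.6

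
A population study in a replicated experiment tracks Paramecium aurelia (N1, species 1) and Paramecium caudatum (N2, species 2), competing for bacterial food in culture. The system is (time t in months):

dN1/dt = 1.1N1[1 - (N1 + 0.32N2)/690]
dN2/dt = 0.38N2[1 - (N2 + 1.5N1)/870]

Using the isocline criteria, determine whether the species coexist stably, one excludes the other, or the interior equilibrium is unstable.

species 1 excludes species 2

Compare the nullcline intercepts: K1/α12 = 690/0.32 = 2160 > K2 = 870; K2/α21 = 870/1.5 = 580 < K1 = 690.
Since the inequalities point opposite ways, species 1 can invade but species 2 cannot.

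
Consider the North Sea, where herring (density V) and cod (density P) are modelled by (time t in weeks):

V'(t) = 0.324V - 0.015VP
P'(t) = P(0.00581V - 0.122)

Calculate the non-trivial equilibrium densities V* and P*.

V* ≈ 21, P* ≈ 21.6

Set dP/dt = 0 with P > 0: 0.00581V - 0.122 = 0, so V* = 0.122/0.00581 = 21.
Set dV/dt = 0 with V > 0: 0.324 - 0.015P = 0, so P* = 0.324/0.015 = 21.6.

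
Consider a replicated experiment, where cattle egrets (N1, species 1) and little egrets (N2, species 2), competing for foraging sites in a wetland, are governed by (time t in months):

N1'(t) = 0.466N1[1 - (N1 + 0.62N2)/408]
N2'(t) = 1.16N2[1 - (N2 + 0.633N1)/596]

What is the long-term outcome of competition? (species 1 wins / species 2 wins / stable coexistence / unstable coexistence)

Compare the nullcline intercepts: K1/α12 = 408/0.62 = 658 > K2 = 596; K2/α21 = 596/0.633 = 942 > K1 = 408.
Since both inequalities hold, each species can invade when rare, so the interior equilibrium is stable.

stable coexistence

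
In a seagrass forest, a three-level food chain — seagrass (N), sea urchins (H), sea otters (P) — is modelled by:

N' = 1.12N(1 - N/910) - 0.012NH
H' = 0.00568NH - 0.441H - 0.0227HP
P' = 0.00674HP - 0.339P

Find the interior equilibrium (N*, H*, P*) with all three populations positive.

From dP/dt = 0: 0.00674H* = 0.339, so H* = 50.3.
From dN/dt = 0: 1.12(1 - N*/910) = 0.012·50.3, giving N* = 910·(1 - 0.539) = 420.
From dH/dt = 0: 0.00568·420 - 0.441 = 0.0227P*, so P* = 1.94/0.0227 = 85.6.

N* ≈ 420, H* ≈ 50.3, P* ≈ 85.6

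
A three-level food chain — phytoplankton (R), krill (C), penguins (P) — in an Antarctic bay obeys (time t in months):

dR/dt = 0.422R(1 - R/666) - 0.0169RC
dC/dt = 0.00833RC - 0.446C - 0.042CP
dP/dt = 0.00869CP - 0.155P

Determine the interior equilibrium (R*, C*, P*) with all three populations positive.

R* ≈ 190, C* ≈ 17.8, P* ≈ 27.1

From dP/dt = 0: 0.00869C* = 0.155, so C* = 17.8.
From dR/dt = 0: 0.422(1 - R*/666) = 0.0169·17.8, giving R* = 666·(1 - 0.714) = 190.
From dC/dt = 0: 0.00833·190 - 0.446 = 0.042P*, so P* = 1.14/0.042 = 27.1.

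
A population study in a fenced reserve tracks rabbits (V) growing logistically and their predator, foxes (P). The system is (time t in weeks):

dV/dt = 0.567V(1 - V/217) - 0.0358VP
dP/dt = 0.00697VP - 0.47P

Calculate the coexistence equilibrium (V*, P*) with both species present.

V* ≈ 67.4, P* ≈ 10.9

From dP/dt = 0 with P > 0: 0.00697V* = 0.47, so V* = 67.4.
Substitute into dV/dt = 0: 0.567(1 - 67.4/217) = 0.0358P*.
The bracket is 0.689, giving P* = 0.391/0.0358 = 10.9.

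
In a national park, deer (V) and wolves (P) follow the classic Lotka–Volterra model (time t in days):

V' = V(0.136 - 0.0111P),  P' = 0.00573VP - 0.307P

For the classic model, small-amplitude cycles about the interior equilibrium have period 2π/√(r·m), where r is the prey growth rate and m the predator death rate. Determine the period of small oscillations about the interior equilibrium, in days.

Here r = 0.136 and m = 0.307, so r·m = 0.0418.
ω = √0.0418 = 0.204 per day, hence T = 2π/ω ≈ 30.7 days.

T ≈ 30.7 days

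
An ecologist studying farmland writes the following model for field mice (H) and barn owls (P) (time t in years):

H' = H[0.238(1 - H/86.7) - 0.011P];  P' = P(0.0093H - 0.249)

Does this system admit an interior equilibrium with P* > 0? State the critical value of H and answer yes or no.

The predator equation gives dP/dt > 0 only when H > 0.249/0.0093 = 26.8.
Without the predator, H → K = 86.7. Since 86.7 > 26.8, the predator can invade and persist.

Threshold H = 26.8; K > 26.8, so yes, the predator persists.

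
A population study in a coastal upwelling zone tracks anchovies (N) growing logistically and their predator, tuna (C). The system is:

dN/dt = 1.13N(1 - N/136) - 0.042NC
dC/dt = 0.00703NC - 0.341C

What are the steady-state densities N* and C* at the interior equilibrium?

From dC/dt = 0 with C > 0: 0.00703N* = 0.341, so N* = 48.5.
Substitute into dN/dt = 0: 1.13(1 - 48.5/136) = 0.042C*.
The bracket is 0.643, giving C* = 0.727/0.042 = 17.3.

N* ≈ 48.5, C* ≈ 17.3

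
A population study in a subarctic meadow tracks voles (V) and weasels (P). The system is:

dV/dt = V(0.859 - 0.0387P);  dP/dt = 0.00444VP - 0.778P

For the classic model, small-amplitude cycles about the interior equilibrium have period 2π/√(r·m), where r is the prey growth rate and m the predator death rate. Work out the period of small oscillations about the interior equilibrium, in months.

T ≈ 7.69 months

Here r = 0.859 and m = 0.778, so r·m = 0.668.
ω = √0.668 = 0.817 per month, hence T = 2π/ω ≈ 7.69 months.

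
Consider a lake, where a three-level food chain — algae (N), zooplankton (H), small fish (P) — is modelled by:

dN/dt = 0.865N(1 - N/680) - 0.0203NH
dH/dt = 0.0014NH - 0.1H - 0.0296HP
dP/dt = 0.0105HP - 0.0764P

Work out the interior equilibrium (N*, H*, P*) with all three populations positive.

N* ≈ 564, H* ≈ 7.28, P* ≈ 23.3

From dP/dt = 0: 0.0105H* = 0.0764, so H* = 7.28.
From dN/dt = 0: 0.865(1 - N*/680) = 0.0203·7.28, giving N* = 680·(1 - 0.171) = 564.
From dH/dt = 0: 0.0014·564 - 0.1 = 0.0296P*, so P* = 0.689/0.0296 = 23.3.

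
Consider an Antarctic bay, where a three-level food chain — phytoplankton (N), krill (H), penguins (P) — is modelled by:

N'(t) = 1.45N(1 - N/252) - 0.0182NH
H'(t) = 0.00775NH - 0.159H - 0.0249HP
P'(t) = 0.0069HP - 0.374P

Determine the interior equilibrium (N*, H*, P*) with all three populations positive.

N* ≈ 80.6, H* ≈ 54.2, P* ≈ 18.7

From dP/dt = 0: 0.0069H* = 0.374, so H* = 54.2.
From dN/dt = 0: 1.45(1 - N*/252) = 0.0182·54.2, giving N* = 252·(1 - 0.68) = 80.6.
From dH/dt = 0: 0.00775·80.6 - 0.159 = 0.0249P*, so P* = 0.465/0.0249 = 18.7.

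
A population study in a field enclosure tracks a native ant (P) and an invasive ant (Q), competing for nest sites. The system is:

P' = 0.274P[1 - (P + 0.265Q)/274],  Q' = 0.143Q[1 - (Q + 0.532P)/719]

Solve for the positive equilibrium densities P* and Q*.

P* ≈ 97.2, Q* ≈ 667

Setting both brackets to zero gives the nullclines P + 0.265Q = 274 and 0.532P + Q = 719.
Substituting Q = 719 - 0.532P into the first: P(1 - 0.265·0.532) = 274 - 0.265·719.
So P* = 83.5/0.859 = 97.2, and then Q* = 719 - 0.532·97.2 = 667.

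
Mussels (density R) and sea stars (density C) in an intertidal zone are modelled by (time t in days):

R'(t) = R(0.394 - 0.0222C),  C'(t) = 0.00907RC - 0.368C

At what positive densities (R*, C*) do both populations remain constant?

Set dC/dt = 0 with C > 0: 0.00907R - 0.368 = 0, so R* = 0.368/0.00907 = 40.6.
Set dR/dt = 0 with R > 0: 0.394 - 0.0222C = 0, so C* = 0.394/0.0222 = 17.7.

R* ≈ 40.6, C* ≈ 17.7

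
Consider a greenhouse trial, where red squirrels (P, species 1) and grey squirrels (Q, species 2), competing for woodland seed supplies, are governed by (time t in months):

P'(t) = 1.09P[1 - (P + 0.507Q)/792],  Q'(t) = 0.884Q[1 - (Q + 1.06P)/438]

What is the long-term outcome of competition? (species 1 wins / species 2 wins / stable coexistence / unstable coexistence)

species 1 excludes species 2

Compare the nullcline intercepts: K1/α12 = 792/0.507 = 1560 > K2 = 438; K2/α21 = 438/1.06 = 413 < K1 = 792.
Since the inequalities point opposite ways, species 1 can invade but species 2 cannot.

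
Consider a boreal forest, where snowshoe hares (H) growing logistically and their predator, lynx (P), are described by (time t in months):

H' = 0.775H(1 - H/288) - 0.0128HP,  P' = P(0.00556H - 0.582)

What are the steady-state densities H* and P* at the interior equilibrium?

H* ≈ 105, P* ≈ 38.5

From dP/dt = 0 with P > 0: 0.00556H* = 0.582, so H* = 105.
Substitute into dH/dt = 0: 0.775(1 - 105/288) = 0.0128P*.
The bracket is 0.637, giving P* = 0.493/0.0128 = 38.5.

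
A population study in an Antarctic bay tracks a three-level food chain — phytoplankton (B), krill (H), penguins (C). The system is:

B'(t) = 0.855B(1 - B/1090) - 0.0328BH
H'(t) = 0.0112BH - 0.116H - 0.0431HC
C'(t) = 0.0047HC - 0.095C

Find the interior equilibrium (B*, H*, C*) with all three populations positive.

B* ≈ 245, H* ≈ 20.2, C* ≈ 60.9

From dC/dt = 0: 0.0047H* = 0.095, so H* = 20.2.
From dB/dt = 0: 0.855(1 - B*/1090) = 0.0328·20.2, giving B* = 1090·(1 - 0.775) = 245.
From dH/dt = 0: 0.0112·245 - 0.116 = 0.0431C*, so C* = 2.63/0.0431 = 60.9.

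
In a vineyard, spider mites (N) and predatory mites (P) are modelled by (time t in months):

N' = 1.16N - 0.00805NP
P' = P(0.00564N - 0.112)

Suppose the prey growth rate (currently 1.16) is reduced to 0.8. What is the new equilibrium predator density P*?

P* ≈ 99.4

At the interior fixed point, setting dN/dt = 0 with N > 0 fixes P* = (prey growth rate)/(NP coefficient) — independent of the other coefficients.
With the change, P* = 0.8/0.00805 = 99.4; it falls from 144.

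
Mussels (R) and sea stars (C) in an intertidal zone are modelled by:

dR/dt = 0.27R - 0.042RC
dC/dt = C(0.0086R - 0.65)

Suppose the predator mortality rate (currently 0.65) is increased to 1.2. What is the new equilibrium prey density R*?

At the interior fixed point, setting dC/dt = 0 with C > 0 fixes R* = (predator death rate)/(RC coefficient) — independent of the other coefficients.
With the change, R* = 1.2/0.0086 = 140; it rises from 75.6.

R* ≈ 140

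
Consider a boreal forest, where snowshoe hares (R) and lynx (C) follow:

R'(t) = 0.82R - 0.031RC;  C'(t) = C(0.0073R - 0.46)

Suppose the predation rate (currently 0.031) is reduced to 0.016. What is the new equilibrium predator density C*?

At the interior fixed point, setting dR/dt = 0 with R > 0 fixes C* = (prey growth rate)/(RC coefficient) — independent of the other coefficients.
With the change, C* = 0.82/0.016 = 51.2; it rises from 26.5.

C* ≈ 51.2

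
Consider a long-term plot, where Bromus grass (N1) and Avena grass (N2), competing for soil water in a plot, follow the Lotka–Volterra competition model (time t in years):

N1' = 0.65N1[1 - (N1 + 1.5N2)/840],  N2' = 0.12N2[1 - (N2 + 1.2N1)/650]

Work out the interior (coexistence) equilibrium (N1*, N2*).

Setting both brackets to zero gives the nullclines N1 + 1.5N2 = 840 and 1.2N1 + N2 = 650.
Substituting N2 = 650 - 1.2N1 into the first: N1(1 - 1.5·1.2) = 840 - 1.5·650.
So N1* = -135/-0.8 = 169, and then N2* = 650 - 1.2·169 = 448.

N1* ≈ 169, N2* ≈ 448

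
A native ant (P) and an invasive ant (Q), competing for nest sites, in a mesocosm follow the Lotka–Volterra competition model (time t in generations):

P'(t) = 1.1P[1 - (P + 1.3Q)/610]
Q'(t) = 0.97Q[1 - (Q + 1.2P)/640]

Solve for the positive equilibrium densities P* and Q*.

Setting both brackets to zero gives the nullclines P + 1.3Q = 610 and 1.2P + Q = 640.
Substituting Q = 640 - 1.2P into the first: P(1 - 1.3·1.2) = 610 - 1.3·640.
So P* = -222/-0.56 = 396, and then Q* = 640 - 1.2·396 = 164.

P* ≈ 396, Q* ≈ 164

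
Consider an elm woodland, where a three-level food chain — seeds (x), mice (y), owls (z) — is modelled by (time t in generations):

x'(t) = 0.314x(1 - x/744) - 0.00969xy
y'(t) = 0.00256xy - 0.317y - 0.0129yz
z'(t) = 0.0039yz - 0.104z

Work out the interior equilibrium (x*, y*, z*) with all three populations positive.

From dz/dt = 0: 0.0039y* = 0.104, so y* = 26.7.
From dx/dt = 0: 0.314(1 - x*/744) = 0.00969·26.7, giving x* = 744·(1 - 0.823) = 132.
From dy/dt = 0: 0.00256·132 - 0.317 = 0.0129z*, so z* = 0.0203/0.0129 = 1.57.

x* ≈ 132, y* ≈ 26.7, z* ≈ 1.57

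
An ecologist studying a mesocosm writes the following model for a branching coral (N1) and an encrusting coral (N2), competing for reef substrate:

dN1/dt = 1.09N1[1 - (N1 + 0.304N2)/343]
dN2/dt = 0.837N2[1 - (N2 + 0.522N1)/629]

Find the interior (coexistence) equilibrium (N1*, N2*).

Setting both brackets to zero gives the nullclines N1 + 0.304N2 = 343 and 0.522N1 + N2 = 629.
Substituting N2 = 629 - 0.522N1 into the first: N1(1 - 0.304·0.522) = 343 - 0.304·629.
So N1* = 152/0.841 = 180, and then N2* = 629 - 0.522·180 = 535.

N1* ≈ 180, N2* ≈ 535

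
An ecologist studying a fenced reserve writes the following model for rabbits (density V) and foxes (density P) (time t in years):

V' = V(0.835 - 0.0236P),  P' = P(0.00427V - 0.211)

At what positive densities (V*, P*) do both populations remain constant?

Set dP/dt = 0 with P > 0: 0.00427V - 0.211 = 0, so V* = 0.211/0.00427 = 49.4.
Set dV/dt = 0 with V > 0: 0.835 - 0.0236P = 0, so P* = 0.835/0.0236 = 35.4.

V* ≈ 49.4, P* ≈ 35.4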